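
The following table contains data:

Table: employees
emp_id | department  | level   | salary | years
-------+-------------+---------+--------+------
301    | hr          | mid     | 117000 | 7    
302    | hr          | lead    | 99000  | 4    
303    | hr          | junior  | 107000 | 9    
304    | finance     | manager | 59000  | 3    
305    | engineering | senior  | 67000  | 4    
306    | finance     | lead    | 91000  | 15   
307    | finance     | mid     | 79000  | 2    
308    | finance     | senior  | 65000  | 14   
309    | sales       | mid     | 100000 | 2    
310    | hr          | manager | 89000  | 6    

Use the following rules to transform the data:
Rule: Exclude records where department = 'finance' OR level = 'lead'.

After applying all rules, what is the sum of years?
28

Step 1: Find records where department = 'finance' OR level = 'lead'
Step 2: 5 records match, summing to 38
Step 3: Original sum: 66
Step 4: Remaining sum = 66 - 38 = 28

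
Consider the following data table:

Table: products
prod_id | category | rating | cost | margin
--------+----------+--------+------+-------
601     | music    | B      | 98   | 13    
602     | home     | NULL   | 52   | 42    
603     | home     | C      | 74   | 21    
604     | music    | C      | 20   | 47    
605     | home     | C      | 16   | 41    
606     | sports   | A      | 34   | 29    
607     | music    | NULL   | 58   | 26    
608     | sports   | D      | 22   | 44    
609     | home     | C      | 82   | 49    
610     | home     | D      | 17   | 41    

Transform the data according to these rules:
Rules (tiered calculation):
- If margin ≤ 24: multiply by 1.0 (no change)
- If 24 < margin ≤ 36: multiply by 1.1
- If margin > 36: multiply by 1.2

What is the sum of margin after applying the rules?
411.3

Step 1: Tier 1 (margin ≤ 24): 2 records, sum = 34 × 1.0 = 34.0
Step 2: Tier 2 (24 < margin ≤ 36): 2 records, sum = 55 × 1.1 = 60.5
Step 3: Tier 3 (margin > 36): 6 records, sum = 264 × 1.2 = 316.8
Step 4: Final sum = 34.0 + 60.5 + 316.8 = 411.3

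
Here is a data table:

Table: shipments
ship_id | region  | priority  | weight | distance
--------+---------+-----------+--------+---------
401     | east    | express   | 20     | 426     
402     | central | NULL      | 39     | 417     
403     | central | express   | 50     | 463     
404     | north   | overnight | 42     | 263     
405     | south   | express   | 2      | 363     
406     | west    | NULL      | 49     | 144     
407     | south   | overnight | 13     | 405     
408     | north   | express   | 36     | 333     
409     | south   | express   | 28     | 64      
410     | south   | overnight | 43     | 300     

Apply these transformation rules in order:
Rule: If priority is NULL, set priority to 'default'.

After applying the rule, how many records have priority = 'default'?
2

Step 1: Count records where priority IS NULL
Step 2: Found 2 records with NULL priority
Step 3: These records will have priority set to 'default'
Step 4: Records already having priority = 'default': 0
Step 5: Answer: 2 + 0 = 2 records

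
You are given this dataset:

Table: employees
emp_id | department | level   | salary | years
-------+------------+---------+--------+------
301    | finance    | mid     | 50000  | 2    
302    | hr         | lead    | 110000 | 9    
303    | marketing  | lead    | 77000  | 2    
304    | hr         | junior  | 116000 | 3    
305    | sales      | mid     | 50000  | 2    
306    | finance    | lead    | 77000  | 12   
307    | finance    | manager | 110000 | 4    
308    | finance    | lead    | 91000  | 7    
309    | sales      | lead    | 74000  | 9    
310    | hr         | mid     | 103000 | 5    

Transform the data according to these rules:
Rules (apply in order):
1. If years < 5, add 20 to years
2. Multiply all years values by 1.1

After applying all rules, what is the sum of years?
170.5

Step 1: Apply Rule 1 - Add 20 to records with years < 5
  - 5 records affected: 13 + (5 × 20) = 113
  - Unaffected records: 42
  - Sum after Rule 1: 155
Step 2: Apply Rule 2 - Multiply all by 1.1
  - 155 × 1.1 = 170.5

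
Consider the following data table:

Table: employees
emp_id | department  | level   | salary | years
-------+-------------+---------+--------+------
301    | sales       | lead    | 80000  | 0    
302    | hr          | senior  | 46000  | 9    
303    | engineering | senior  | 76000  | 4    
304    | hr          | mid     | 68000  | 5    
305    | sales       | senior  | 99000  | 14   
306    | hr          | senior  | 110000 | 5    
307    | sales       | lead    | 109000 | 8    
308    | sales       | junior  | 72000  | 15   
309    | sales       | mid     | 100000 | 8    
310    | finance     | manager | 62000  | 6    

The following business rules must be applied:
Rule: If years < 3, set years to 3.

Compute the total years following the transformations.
77

Step 1: 1 records have years < 3
Step 2: These records originally summed to 0
Step 3: After setting to minimum: 1 × 3 = 3
Step 4: Unaffected records sum: 74
Step 5: Final sum = 3 + 74 = 77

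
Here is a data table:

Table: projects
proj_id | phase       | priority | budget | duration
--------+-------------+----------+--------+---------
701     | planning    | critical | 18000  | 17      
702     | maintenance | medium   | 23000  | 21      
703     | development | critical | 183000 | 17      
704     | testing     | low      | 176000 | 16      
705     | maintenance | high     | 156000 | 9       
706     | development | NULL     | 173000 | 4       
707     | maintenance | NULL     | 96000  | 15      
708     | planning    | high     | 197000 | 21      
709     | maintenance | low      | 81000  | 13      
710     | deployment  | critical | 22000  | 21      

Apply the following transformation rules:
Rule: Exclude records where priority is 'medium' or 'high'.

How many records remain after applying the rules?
7

Step 1: Count records to exclude
  - 1 (medium) + 2 (high) = 3 records
Step 2: Total records: 10
Step 3: Remaining = 10 - 3 = 7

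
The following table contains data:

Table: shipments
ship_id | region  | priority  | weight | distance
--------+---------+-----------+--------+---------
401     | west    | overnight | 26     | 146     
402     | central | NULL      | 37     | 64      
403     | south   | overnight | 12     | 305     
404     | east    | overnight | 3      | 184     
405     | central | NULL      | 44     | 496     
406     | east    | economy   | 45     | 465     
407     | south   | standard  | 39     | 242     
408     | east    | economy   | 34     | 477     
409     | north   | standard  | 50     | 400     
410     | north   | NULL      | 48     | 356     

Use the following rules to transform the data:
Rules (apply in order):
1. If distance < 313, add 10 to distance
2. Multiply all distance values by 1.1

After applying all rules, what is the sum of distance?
3503.5

Step 1: Apply Rule 1 - Add 10 to records with distance < 313
  - 5 records affected: 941 + (5 × 10) = 991
  - Unaffected records: 2194
  - Sum after Rule 1: 3185
Step 2: Apply Rule 2 - Multiply all by 1.1
  - 3185 × 1.1 = 3503.5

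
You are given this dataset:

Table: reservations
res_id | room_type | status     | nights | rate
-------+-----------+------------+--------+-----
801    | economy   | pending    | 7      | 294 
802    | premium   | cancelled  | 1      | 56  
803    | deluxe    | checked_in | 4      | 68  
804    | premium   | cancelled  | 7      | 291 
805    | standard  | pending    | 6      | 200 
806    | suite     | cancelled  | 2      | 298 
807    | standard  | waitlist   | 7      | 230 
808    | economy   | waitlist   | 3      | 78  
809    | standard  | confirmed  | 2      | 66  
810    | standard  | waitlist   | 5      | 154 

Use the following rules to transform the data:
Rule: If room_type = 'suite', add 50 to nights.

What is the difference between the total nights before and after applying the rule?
50

Step 1: Original sum of nights = 44
Step 2: 1 records have room_type = 'suite'
Step 3: Each affected record changes by 50
Step 4: Total change = 1 × 50 = 50
Step 5: New sum = 44 + 50 = 94
Step 6: Difference = |94 - 44| = 50
        (Sum increased by 50)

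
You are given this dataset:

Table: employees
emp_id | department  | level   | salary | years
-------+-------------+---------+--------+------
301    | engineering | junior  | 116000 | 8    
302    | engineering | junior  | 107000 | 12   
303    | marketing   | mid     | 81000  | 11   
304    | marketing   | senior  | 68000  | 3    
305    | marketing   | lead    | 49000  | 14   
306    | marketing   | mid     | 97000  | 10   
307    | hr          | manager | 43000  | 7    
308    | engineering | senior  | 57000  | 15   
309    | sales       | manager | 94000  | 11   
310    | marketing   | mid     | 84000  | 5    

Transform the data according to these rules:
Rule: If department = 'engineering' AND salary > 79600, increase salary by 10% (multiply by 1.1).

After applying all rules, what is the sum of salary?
818300.0

Step 1: Find records where department = 'engineering' AND salary > 79600
Step 2: 2 records match, summing to 223000
Step 3: After multiplier: 223000 × 1.1 = 245300.0
Step 4: Unaffected records sum: 573000
Step 5: Final sum = 245300.0 + 573000 = 818300.0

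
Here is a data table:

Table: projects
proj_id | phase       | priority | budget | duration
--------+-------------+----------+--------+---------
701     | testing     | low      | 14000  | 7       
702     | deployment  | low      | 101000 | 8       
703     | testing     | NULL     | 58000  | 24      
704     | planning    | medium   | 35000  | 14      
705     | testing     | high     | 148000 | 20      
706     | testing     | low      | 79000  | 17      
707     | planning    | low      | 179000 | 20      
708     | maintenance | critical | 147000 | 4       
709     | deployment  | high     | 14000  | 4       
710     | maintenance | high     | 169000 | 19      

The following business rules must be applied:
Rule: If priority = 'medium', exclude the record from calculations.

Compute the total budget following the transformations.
909000

Step 1: Identify records where priority = 'medium'
Step 2: The excluded records sum to 35000
Step 3: Original total budget = 944000
Step 4: Remaining total = 944000 - 35000 = 909000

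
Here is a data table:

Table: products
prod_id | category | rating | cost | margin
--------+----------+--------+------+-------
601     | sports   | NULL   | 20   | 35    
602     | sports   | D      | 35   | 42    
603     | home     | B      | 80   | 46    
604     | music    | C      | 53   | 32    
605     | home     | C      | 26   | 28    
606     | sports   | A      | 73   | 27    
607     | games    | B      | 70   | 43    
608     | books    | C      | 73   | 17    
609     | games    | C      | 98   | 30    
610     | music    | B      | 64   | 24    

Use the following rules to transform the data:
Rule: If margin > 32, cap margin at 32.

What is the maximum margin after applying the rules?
32

Step 1: Original maximum margin = 46
Step 2: Apply cap at 32
Step 3: 4 records had margin > 32 and were capped
Step 4: Maximum after transformation = 32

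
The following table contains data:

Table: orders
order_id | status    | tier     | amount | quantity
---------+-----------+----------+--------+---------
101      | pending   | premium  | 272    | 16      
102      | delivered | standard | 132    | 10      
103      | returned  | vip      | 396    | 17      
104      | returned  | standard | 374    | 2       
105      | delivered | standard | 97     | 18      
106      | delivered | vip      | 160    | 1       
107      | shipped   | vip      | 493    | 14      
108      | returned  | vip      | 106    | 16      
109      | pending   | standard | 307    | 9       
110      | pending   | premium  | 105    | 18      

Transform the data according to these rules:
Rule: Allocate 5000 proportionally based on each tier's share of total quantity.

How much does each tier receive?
premium: 1404.96, standard: 1611.57, vip: 1983.47

Step 1: Calculate total quantity = 121
Step 2: Calculate each tier's proportion:
  premium: 34/121 = 28.10% → 1404.96
  standard: 39/121 = 32.23% → 1611.57
  vip: 48/121 = 39.67% → 1983.47
Step 3: Verify: sum of allocations ≈ 5000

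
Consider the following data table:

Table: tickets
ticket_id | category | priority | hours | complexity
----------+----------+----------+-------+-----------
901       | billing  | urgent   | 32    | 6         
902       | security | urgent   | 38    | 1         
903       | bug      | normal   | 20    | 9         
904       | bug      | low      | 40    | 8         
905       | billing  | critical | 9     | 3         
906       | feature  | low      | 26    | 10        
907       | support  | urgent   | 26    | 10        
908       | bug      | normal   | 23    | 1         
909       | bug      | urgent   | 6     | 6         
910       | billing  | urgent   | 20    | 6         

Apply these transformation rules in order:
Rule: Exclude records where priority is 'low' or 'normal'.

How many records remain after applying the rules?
6

Step 1: Count records to exclude
  - 2 (low) + 2 (normal) = 4 records
Step 2: Total records: 10
Step 3: Remaining = 10 - 4 = 6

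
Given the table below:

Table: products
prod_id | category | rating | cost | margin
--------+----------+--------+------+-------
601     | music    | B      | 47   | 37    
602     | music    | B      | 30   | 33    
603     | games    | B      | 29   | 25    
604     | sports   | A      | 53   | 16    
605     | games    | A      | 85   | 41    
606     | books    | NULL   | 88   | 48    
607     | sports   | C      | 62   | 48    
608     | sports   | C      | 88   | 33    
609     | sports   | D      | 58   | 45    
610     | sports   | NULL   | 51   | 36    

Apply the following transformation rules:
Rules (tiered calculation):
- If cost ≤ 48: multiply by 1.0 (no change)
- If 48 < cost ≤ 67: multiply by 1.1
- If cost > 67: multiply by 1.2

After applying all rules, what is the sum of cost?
665.6

Step 1: Tier 1 (cost ≤ 48): 3 records, sum = 106 × 1.0 = 106.0
Step 2: Tier 2 (48 < cost ≤ 67): 4 records, sum = 224 × 1.1 = 246.4
Step 3: Tier 3 (cost > 67): 3 records, sum = 261 × 1.2 = 313.2
Step 4: Final sum = 106.0 + 246.4 + 313.2 = 665.6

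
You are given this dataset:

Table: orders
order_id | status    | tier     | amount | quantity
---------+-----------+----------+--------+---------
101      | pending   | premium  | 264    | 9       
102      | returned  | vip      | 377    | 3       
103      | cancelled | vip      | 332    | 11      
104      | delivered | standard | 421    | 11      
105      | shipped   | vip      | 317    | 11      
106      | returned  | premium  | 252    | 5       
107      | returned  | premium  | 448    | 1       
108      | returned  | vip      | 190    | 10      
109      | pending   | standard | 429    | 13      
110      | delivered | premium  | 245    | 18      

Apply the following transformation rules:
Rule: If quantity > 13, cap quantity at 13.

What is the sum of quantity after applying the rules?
87

Step 1: 1 records have quantity > 13
Step 2: These records originally summed to 18
Step 3: After capping: 1 × 13 = 13
Step 4: Unaffected records sum: 74
Step 5: Final sum = 13 + 74 = 87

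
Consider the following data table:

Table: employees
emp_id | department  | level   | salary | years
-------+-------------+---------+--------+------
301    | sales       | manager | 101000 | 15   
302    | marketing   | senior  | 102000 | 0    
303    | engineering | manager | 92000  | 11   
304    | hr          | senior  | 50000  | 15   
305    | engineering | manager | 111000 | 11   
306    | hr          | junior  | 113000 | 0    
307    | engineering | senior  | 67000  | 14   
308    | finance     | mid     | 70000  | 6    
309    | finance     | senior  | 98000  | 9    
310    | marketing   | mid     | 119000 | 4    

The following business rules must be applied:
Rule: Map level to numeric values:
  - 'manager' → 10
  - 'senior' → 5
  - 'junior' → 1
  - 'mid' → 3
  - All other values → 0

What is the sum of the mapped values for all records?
57

Step 1: Apply mapping to each record
Step 2: Count by status:
  'manager': 3 records × 10 = 30
  'senior': 4 records × 5 = 20
  'junior': 1 records × 1 = 1
  'mid': 2 records × 3 = 6
Step 3: Sum all mapped values = 57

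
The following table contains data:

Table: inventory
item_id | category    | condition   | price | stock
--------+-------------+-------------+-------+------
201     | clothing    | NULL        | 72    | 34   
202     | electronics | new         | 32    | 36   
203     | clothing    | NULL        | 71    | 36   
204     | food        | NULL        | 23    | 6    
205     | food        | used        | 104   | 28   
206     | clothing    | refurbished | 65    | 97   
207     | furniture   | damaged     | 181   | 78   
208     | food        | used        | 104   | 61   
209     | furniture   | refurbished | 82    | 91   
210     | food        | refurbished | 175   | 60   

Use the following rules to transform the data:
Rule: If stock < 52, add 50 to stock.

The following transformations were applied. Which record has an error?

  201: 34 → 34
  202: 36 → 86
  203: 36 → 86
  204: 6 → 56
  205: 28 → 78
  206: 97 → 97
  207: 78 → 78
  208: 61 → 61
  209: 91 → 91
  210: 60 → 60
Record 201 has an error. The correct transformed value should be 84, not 34.

Step 1: Check each record against the rule
Step 2: Record 201 has stock = 34
Step 3: Since 34 < 52, the bonus should have been applied
Step 4: Correct value = 84, but claimed value = 34
Conclusion: Record 201 has the error.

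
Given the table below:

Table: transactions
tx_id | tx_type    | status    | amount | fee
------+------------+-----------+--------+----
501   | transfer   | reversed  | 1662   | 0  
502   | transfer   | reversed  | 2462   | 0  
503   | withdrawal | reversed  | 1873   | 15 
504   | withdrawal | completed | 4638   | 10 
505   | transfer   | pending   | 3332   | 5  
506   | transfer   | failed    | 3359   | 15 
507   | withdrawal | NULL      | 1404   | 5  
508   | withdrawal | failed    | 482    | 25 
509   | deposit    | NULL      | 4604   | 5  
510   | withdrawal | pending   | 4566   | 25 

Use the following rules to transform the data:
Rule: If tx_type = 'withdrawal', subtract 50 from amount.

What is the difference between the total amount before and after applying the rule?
250

Step 1: Original sum of amount = 28382
Step 2: 5 records have tx_type = 'withdrawal'
Step 3: Each affected record changes by -50
Step 4: Total change = 5 × -50 = -250
Step 5: New sum = 28382 + -250 = 28132
Step 6: Difference = |28132 - 28382| = 250
        (Sum decreased by 250)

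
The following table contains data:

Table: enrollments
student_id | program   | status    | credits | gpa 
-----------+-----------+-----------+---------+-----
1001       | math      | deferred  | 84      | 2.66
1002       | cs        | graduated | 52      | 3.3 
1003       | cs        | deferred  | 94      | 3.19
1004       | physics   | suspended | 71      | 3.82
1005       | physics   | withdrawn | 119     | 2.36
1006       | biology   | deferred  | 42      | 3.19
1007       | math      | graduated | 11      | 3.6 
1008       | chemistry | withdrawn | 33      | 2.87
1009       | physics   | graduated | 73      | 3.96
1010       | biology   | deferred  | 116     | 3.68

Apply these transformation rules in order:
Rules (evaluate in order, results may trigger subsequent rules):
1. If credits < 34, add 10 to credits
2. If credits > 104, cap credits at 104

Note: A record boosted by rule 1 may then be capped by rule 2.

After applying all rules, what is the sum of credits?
688

Step 1: Apply rule 1 to records with credits < 34
  - 2 records get bonus of 10
  - Of these, 0 records then exceed 104 and get capped
Step 2: Apply rule 2 to records with credits > 104
  - 2 records (original) are capped
Step 3: Calculate final sum = 688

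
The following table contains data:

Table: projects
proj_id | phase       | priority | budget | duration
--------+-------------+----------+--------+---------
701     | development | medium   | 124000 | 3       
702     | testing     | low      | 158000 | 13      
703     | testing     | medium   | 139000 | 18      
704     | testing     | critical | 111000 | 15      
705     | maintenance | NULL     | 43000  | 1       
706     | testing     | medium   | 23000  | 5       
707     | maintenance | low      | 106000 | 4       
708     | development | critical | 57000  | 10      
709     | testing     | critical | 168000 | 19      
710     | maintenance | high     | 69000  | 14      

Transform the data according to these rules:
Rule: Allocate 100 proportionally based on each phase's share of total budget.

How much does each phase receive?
development: 18.14, maintenance: 21.84, testing: 60.02

Step 1: Calculate total budget = 998000
Step 2: Calculate each phase's proportion:
  development: 181000/998000 = 18.14% → 18.14
  maintenance: 218000/998000 = 21.84% → 21.84
  testing: 599000/998000 = 60.02% → 60.02
Step 3: Verify: sum of allocations ≈ 100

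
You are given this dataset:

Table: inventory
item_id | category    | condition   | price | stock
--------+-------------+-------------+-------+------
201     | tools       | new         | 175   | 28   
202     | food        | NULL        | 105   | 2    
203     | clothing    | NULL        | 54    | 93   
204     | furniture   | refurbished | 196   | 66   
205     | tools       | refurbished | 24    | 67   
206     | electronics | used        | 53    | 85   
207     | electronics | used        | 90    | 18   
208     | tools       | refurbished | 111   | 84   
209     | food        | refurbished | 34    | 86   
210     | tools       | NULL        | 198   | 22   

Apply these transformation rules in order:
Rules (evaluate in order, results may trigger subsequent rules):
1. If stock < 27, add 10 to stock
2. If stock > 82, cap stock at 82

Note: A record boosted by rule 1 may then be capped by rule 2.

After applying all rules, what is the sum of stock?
561

Step 1: Apply rule 1 to records with stock < 27
  - 3 records get bonus of 10
  - Of these, 0 records then exceed 82 and get capped
Step 2: Apply rule 2 to records with stock > 82
  - 4 records (original) are capped
Step 3: Calculate final sum = 561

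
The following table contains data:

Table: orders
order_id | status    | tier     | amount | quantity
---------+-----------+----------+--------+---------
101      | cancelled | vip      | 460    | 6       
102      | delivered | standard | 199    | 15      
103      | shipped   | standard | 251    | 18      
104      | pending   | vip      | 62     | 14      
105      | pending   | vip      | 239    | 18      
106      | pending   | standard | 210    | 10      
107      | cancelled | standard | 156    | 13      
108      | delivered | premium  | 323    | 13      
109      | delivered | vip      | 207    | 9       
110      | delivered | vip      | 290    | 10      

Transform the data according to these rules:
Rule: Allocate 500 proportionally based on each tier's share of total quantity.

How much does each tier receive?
premium: 51.59, standard: 222.22, vip: 226.19

Step 1: Calculate total quantity = 126
Step 2: Calculate each tier's proportion:
  premium: 13/126 = 10.32% → 51.59
  standard: 56/126 = 44.44% → 222.22
  vip: 57/126 = 45.24% → 226.19
Step 3: Verify: sum of allocations ≈ 500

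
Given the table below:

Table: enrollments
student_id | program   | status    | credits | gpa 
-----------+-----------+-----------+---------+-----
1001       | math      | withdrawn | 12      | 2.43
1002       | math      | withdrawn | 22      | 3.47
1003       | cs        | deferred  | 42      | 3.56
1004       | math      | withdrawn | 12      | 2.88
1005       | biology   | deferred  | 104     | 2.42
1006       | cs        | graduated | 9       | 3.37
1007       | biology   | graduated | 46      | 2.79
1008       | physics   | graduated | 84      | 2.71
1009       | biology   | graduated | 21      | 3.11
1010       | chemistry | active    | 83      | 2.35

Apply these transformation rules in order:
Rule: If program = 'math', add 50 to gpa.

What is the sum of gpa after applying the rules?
179.09

Step 1: Count records where program = 'math': 3
Step 2: Total bonus added: 3 × 50 = 150
Step 3: Original sum of gpa: 29.09
Step 4: Final sum = 29.09 + 150 = 179.09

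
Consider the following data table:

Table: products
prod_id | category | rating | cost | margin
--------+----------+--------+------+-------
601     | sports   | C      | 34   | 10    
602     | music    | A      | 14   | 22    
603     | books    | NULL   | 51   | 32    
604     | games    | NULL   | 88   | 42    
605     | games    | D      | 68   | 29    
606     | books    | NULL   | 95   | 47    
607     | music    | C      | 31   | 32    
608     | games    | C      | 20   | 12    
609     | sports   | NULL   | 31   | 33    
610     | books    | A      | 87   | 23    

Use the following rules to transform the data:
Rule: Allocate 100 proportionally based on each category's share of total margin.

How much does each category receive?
books: 36.17, games: 29.43, music: 19.15, sports: 15.25

Step 1: Calculate total margin = 282
Step 2: Calculate each category's proportion:
  books: 102/282 = 36.17% → 36.17
  games: 83/282 = 29.43% → 29.43
  music: 54/282 = 19.15% → 19.15
  sports: 43/282 = 15.25% → 15.25
Step 3: Verify: sum of allocations ≈ 100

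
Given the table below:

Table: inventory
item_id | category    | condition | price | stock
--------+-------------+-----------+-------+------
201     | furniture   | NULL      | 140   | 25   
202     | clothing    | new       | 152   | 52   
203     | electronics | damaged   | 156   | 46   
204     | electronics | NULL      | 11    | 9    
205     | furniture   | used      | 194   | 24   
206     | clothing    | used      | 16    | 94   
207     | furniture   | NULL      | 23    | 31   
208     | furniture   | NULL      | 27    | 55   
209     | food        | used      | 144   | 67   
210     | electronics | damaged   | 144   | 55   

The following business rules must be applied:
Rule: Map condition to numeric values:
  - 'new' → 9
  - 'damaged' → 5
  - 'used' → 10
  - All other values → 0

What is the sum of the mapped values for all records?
49

Step 1: Apply mapping to each record
Step 2: Count by status:
  'new': 1 records × 9 = 9
  'damaged': 2 records × 5 = 10
  'used': 3 records × 10 = 30
Step 3: Sum all mapped values = 49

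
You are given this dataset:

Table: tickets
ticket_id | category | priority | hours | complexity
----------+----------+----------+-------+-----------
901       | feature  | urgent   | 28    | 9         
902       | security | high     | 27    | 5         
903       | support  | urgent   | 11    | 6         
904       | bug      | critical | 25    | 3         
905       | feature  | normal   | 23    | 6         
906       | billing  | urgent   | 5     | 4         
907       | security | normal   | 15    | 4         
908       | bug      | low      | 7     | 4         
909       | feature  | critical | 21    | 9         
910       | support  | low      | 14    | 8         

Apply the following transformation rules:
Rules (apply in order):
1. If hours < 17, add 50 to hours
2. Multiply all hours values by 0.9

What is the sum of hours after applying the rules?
383.4

Step 1: Apply Rule 1 - Add 50 to records with hours < 17
  - 5 records affected: 52 + (5 × 50) = 302
  - Unaffected records: 124
  - Sum after Rule 1: 426
Step 2: Apply Rule 2 - Multiply all by 0.9
  - 426 × 0.9 = 383.4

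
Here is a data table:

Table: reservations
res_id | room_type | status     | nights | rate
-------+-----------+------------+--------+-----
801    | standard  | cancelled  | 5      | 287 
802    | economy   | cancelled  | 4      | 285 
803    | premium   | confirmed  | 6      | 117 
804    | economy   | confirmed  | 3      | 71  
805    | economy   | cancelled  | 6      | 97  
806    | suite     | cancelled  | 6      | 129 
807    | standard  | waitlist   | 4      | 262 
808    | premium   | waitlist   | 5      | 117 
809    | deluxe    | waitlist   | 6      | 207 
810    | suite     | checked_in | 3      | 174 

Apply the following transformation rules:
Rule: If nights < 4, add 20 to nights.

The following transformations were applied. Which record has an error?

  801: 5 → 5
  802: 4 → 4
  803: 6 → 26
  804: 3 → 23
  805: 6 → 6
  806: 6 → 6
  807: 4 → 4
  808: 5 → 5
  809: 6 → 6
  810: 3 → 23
Record 803 has an error. The correct transformed value should be 6, not 26.

Step 1: Check each record against the rule
Step 2: Record 803 has nights = 6
Step 3: Since 6 >= 4, the bonus should not have been applied
Step 4: Correct value = 6, but claimed value = 26
Conclusion: Record 803 has the error.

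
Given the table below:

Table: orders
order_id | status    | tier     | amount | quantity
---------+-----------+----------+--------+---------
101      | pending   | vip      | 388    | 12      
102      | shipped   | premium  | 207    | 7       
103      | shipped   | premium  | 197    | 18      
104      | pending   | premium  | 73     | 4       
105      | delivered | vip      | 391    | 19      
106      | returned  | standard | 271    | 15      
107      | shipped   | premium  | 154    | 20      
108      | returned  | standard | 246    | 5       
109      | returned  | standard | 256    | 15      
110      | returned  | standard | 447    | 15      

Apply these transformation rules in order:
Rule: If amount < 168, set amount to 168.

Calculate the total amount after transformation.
2739

Step 1: 2 records have amount < 168
Step 2: These records originally summed to 227
Step 3: After setting to minimum: 2 × 168 = 336
Step 4: Unaffected records sum: 2403
Step 5: Final sum = 336 + 2403 = 2739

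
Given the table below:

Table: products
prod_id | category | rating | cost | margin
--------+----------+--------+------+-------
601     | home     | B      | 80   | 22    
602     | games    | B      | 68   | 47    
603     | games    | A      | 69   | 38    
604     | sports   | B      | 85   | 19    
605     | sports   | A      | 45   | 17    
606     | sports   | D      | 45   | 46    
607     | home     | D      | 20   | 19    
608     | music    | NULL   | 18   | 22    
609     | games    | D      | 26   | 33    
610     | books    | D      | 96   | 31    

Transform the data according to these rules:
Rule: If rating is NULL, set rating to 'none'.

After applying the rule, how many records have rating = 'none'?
1

Step 1: Count records where rating IS NULL
Step 2: Found 1 records with NULL rating
Step 3: These records will have rating set to 'none'
Step 4: Records already having rating = 'none': 0
Step 5: Answer: 1 + 0 = 1 records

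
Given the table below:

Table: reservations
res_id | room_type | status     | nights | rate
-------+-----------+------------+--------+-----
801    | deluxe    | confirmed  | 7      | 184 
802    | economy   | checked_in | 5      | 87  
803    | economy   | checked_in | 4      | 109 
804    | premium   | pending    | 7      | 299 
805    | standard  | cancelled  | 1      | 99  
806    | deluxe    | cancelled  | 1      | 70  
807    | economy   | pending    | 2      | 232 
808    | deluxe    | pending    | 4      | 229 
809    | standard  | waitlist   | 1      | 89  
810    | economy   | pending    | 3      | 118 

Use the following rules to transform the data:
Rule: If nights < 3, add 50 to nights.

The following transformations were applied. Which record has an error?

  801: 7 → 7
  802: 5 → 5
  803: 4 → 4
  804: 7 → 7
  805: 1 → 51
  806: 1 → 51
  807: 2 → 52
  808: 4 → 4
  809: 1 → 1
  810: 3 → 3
Record 809 has an error. The correct transformed value should be 51, not 1.

Step 1: Check each record against the rule
Step 2: Record 809 has nights = 1
Step 3: Since 1 < 3, the bonus should have been applied
Step 4: Correct value = 51, but claimed value = 1
Conclusion: Record 809 has the error.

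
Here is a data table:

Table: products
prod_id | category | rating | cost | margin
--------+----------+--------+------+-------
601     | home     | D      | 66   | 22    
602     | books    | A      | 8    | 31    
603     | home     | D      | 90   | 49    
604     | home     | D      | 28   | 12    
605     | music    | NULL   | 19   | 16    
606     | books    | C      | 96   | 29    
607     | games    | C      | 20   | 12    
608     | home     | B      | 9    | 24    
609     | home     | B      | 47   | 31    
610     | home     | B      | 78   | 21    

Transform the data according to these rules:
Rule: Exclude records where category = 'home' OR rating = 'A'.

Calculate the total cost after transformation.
135

Step 1: Find records where category = 'home' OR rating = 'A'
Step 2: 7 records match, summing to 326
Step 3: Original sum: 461
Step 4: Remaining sum = 461 - 326 = 135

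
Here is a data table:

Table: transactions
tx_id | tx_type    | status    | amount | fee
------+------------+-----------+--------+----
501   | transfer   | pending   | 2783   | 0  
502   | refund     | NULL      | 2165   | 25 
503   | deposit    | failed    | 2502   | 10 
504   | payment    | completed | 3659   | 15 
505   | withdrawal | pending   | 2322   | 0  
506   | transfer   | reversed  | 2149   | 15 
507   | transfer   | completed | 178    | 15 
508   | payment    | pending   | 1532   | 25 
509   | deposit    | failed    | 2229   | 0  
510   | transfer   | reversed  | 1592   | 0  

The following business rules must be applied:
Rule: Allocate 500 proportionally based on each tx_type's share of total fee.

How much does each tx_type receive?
deposit: 47.62, payment: 190.48, refund: 119.05, transfer: 142.86, withdrawal: 0.0

Step 1: Calculate total fee = 105
Step 2: Calculate each tx_type's proportion:
  deposit: 10/105 = 9.52% → 47.62
  payment: 40/105 = 38.10% → 190.48
  refund: 25/105 = 23.81% → 119.05
  transfer: 30/105 = 28.57% → 142.86
  withdrawal: 0/105 = 0.00% → 0.0
Step 3: Verify: sum of allocations ≈ 500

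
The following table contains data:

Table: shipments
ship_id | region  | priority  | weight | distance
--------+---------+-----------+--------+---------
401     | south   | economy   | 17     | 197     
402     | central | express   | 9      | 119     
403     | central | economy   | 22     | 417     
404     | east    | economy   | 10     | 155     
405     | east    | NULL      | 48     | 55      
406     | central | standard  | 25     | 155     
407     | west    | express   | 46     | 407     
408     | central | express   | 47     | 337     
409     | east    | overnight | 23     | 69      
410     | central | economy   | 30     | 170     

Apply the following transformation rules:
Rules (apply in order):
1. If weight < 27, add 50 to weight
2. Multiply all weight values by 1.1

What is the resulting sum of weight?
634.7

Step 1: Apply Rule 1 - Add 50 to records with weight < 27
  - 6 records affected: 106 + (6 × 50) = 406
  - Unaffected records: 171
  - Sum after Rule 1: 577
Step 2: Apply Rule 2 - Multiply all by 1.1
  - 577 × 1.1 = 634.7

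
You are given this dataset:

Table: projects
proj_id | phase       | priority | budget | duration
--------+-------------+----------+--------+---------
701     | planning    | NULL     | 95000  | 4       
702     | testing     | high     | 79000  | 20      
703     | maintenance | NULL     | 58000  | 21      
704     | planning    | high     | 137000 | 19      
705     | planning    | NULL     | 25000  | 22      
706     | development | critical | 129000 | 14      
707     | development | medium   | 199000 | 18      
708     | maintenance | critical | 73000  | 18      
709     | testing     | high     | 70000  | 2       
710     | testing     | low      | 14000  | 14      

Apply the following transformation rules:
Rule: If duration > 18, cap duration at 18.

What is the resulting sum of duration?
142

Step 1: 4 records have duration > 18
Step 2: These records originally summed to 82
Step 3: After capping: 4 × 18 = 72
Step 4: Unaffected records sum: 70
Step 5: Final sum = 72 + 70 = 142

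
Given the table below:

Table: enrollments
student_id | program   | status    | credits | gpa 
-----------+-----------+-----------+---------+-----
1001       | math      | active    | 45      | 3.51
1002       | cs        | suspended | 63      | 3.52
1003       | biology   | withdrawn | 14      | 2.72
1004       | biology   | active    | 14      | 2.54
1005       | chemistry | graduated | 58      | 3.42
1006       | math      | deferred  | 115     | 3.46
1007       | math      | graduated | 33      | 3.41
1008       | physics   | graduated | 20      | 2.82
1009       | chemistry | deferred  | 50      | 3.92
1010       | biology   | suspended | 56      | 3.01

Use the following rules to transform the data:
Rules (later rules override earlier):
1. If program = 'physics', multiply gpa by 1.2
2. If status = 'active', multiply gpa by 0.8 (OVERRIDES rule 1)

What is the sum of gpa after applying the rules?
31.68

Step 1: Rule 2 takes priority for records with status = 'active'
  - 2 records: 6.05 × 0.8 = 4.84
Step 2: Rule 1 applies to remaining records with program = 'physics'
  - 1 records: 2.82 × 1.2 = 3.38
Step 3: Other records unchanged: 23.46
Step 4: Final sum = 4.84 + 3.38 + 23.46 = 31.68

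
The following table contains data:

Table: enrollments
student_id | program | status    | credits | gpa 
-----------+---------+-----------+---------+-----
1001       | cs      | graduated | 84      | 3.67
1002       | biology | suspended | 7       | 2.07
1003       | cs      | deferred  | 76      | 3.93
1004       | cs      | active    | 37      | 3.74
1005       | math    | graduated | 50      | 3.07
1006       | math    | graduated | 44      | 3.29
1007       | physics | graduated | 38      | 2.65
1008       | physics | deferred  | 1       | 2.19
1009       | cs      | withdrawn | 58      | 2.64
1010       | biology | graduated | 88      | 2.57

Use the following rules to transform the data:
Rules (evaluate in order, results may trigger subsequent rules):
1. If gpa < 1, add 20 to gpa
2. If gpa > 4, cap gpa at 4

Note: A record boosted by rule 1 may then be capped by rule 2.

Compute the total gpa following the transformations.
29.82

Step 1: Apply rule 1 to records with gpa < 1
  - 0 records get bonus of 20
  - Of these, 0 records then exceed 4 and get capped
Step 2: Apply rule 2 to records with gpa > 4
  - 0 records (original) are capped
Step 3: Calculate final sum = 29.82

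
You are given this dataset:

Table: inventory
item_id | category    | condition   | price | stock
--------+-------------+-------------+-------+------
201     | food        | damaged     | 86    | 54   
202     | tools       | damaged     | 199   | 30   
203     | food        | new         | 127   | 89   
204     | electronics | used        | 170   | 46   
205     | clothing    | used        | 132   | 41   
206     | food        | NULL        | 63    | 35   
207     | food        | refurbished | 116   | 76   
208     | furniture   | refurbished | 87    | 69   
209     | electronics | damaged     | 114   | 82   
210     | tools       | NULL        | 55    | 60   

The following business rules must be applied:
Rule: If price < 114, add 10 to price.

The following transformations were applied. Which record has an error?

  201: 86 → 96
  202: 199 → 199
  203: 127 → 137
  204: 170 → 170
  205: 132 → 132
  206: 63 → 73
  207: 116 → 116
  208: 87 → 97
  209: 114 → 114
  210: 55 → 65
Record 203 has an error. The correct transformed value should be 127, not 137.

Step 1: Check each record against the rule
Step 2: Record 203 has price = 127
Step 3: Since 127 >= 114, the bonus should not have been applied
Step 4: Correct value = 127, but claimed value = 137
Conclusion: Record 203 has the error.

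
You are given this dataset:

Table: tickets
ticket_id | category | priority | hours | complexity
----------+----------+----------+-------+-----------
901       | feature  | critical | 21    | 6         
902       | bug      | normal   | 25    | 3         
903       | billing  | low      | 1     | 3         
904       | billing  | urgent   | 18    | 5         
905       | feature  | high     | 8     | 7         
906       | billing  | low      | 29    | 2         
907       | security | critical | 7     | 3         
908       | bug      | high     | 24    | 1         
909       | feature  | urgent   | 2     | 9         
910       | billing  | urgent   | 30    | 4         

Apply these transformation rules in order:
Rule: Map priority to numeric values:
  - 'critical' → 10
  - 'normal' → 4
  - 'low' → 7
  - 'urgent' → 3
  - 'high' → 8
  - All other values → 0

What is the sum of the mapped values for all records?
63

Step 1: Apply mapping to each record
Step 2: Count by status:
  'critical': 2 records × 10 = 20
  'normal': 1 records × 4 = 4
  'low': 2 records × 7 = 14
  'urgent': 3 records × 3 = 9
  'high': 2 records × 8 = 16
Step 3: Sum all mapped values = 63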